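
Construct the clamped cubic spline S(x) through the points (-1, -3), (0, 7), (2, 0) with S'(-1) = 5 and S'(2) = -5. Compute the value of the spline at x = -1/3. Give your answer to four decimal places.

3.6790

Write σ_i for S''(x_i). With h_i = 1, 2 and divided differences Δ_i = 10, -7/2, the continuity of S' gives the tridiagonal system
  1·σ_0 + 6·σ_1 + 2·σ_2 = 6(Δ_1 - Δ_0) = -81
Clamped end conditions give two more equations: 2h_0·σ_0 + h_0·σ_1 = 6(Δ_0 - S'(-1)) = 30 and h_1·σ_1 + 2h_1·σ_2 = 6(S'(2) - Δ_1) = -9.
Solving the tridiagonal system: σ_0 = 151/6, σ_1 = -61/3, σ_2 = 95/12.
On [-1, 0], S(x) = -3 + 5·(x + 1) + 151/12·(x + 1)² - 91/12·(x + 1)³.
With (x + 1) = 2/3: S(-1/3) = 298/81.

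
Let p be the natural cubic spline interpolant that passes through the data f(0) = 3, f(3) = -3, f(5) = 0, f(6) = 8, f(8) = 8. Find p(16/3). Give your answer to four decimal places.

Write M_i for p''(x_i). With h_i = 3, 2, 1, 2 and divided differences Δ_i = -2, 3/2, 8, 0, the continuity of p' gives the tridiagonal system
  3·M_0 + 10·M_1 + 2·M_2 = 6(Δ_1 - Δ_0) = 21
  2·M_1 + 6·M_2 + 1·M_3 = 6(Δ_2 - Δ_1) = 39
  1·M_2 + 6·M_3 + 2·M_4 = 6(Δ_3 - Δ_2) = -48
Natural end conditions: M_0 = M_4 = 0.
Hence M_0 = 0, M_1 = 171/326, M_2 = 1284/163, M_3 = -1518/163, M_4 = 0.
On [5, 6], p(x) = 0 + 1129/163·(x - 5) + 642/163·(x - 5)² - 467/163·(x - 5)³.
With (x - 5) = 1/3: p(16/3) = 11620/4401.

2.6403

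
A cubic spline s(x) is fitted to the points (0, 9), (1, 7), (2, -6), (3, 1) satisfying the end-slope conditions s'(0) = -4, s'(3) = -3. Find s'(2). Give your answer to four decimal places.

Let m_i = s''(x_i). Step sizes h_i = 1, 1, 1; slopes of the chords Δ_i = (y_(i+1) - y_i)/h_i = -2, -13, 7.
  1·m_0 + 4·m_1 + 1·m_2 = 6(Δ_1 - Δ_0) = -66
  1·m_1 + 4·m_2 + 1·m_3 = 6(Δ_2 - Δ_1) = 120
Clamped end conditions give two more equations: 2h_0·m_0 + h_0·m_1 = 6(Δ_0 - s'(0)) = 12 and h_2·m_2 + 2h_2·m_3 = 6(s'(3) - Δ_2) = -60.
Forward elimination and back-substitution give m_0 = 358/15, m_1 = -536/15, m_2 = 796/15, m_3 = -848/15.
On [2, 3], s'(x) = b_2 + 2c_2·(x - 2) + 3d_2·(x - 2)² with b_2 = Δ_2 - h_2(2m_2 + m_3)/6 = -19/15, c_2 = m_2/2 = 398/15, d_2 = (m_3 - m_2)/(6h_2) = -274/15. So s'(2) = -19/15.

-1.2667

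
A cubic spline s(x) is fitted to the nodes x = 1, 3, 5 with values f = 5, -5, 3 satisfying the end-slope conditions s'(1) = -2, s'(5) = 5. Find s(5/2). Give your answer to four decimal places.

Write m_i for s''(x_i). With h_i = 2, 2 and divided differences Δ_i = -5, 4, the continuity of s' gives the tridiagonal system
  2·m_0 + 8·m_1 + 2·m_2 = 6(Δ_1 - Δ_0) = 54
Clamped end conditions give two more equations: 2h_0·m_0 + h_0·m_1 = 6(Δ_0 - s'(1)) = -18 and h_1·m_1 + 2h_1·m_2 = 6(s'(5) - Δ_1) = 6.
Solving the tridiagonal system: m_0 = -19/2, m_1 = 10, m_2 = -7/2.
On [1, 3], s(x) = 5 - 2·(x - 1) - 19/4·(x - 1)² + 13/8·(x - 1)³.
With (x - 1) = 3/2: s(5/2) = -205/64.

-3.2031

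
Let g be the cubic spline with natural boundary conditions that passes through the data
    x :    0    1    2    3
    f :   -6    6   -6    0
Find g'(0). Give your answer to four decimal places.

19.6000

Put M_i = g'' at the i-th knot. Here h = (1, 1, 1) and Δ = (12, -12, 6), so the interior equations h_(i-1)·M_(i-1) + 2(h_(i-1)+h_i)·M_i + h_i·M_(i+1) = 6(Δ_i − Δ_(i-1)) read
  1·M_0 + 4·M_1 + 1·M_2 = 6(Δ_1 - Δ_0) = -144
  1·M_1 + 4·M_2 + 1·M_3 = 6(Δ_2 - Δ_1) = 108
Natural end conditions: M_0 = M_3 = 0.
Solving the tridiagonal system: M_0 = 0, M_1 = -228/5, M_2 = 192/5, M_3 = 0.
On [0, 1], g'(x) = b_0 + 2c_0·x + 3d_0·x² with b_0 = Δ_0 - h_0(2M_0 + M_1)/6 = 98/5, c_0 = M_0/2 = 0, d_0 = (M_1 - M_0)/(6h_0) = -38/5. So g'(0) = 98/5.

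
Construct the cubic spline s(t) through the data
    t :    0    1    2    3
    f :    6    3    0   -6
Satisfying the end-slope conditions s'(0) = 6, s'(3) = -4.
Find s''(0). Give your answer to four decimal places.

-32.2667

With σ_i denoting the second derivative at x_i, h_i = 1, 1, 1, and Δ_i = (y_(i+1) − y_i)/h_i = -3, -3, -6:
  1·σ_0 + 4·σ_1 + 1·σ_2 = 6(Δ_1 - Δ_0) = 0
  1·σ_1 + 4·σ_2 + 1·σ_3 = 6(Δ_2 - Δ_1) = -18
Clamped end conditions give two more equations: 2h_0·σ_0 + h_0·σ_1 = 6(Δ_0 - s'(0)) = -54 and h_2·σ_2 + 2h_2·σ_3 = 6(s'(3) - Δ_2) = 12.
Forward elimination and back-substitution give σ_0 = -484/15, σ_1 = 158/15, σ_2 = -148/15, σ_3 = 164/15.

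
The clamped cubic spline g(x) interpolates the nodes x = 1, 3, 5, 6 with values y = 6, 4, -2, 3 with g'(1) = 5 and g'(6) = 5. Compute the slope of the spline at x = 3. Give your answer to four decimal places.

With M_i denoting the second derivative at x_i, h_i = 2, 2, 1, and Δ_i = (y_(i+1) − y_i)/h_i = -1, -3, 5:
  2·M_0 + 8·M_1 + 2·M_2 = 6(Δ_1 - Δ_0) = -12
  2·M_1 + 6·M_2 + 1·M_3 = 6(Δ_2 - Δ_1) = 48
Clamped end conditions give two more equations: 2h_0·M_0 + h_0·M_1 = 6(Δ_0 - g'(1)) = -36 and h_2·M_2 + 2h_2·M_3 = 6(g'(6) - Δ_2) = 0.
Hence M_0 = -186/23, M_1 = -42/23, M_2 = 216/23, M_3 = -108/23.
On [3, 5], g'(x) = b_1 + 2c_1·(x - 3) + 3d_1·(x - 3)² with b_1 = Δ_1 - h_1(2M_1 + M_2)/6 = -113/23, c_1 = M_1/2 = -21/23, d_1 = (M_2 - M_1)/(6h_1) = 43/46. So g'(3) = -113/23.

-4.9130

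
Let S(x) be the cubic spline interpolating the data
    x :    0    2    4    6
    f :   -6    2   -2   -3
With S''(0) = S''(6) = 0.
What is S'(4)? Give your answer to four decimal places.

Let m_i = S''(x_i). Step sizes h_i = 2, 2, 2; slopes of the chords Δ_i = (y_(i+1) - y_i)/h_i = 4, -2, -1/2.
  2·m_0 + 8·m_1 + 2·m_2 = 6(Δ_1 - Δ_0) = -36
  2·m_1 + 8·m_2 + 2·m_3 = 6(Δ_2 - Δ_1) = 9
Natural end conditions: m_0 = m_3 = 0.
Forward elimination and back-substitution give m_0 = 0, m_1 = -51/10, m_2 = 12/5, m_3 = 0.
On [4, 6], S'(x) = b_2 + 2c_2·(x - 4) + 3d_2·(x - 4)² with b_2 = Δ_2 - h_2(2m_2 + m_3)/6 = -21/10, c_2 = m_2/2 = 6/5, d_2 = (m_3 - m_2)/(6h_2) = -1/5. So S'(4) = -21/10.

-2.1000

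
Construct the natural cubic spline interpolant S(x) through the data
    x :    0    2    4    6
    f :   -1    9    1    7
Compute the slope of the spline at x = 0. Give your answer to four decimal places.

Write σ_i for S''(x_i). With h_i = 2, 2, 2 and divided differences Δ_i = 5, -4, 3, the continuity of S' gives the tridiagonal system
  2·σ_0 + 8·σ_1 + 2·σ_2 = 6(Δ_1 - Δ_0) = -54
  2·σ_1 + 8·σ_2 + 2·σ_3 = 6(Δ_2 - Δ_1) = 42
Natural end conditions: σ_0 = σ_3 = 0.
Solving: σ_0 = 0, σ_1 = -43/5, σ_2 = 37/5, σ_3 = 0.
On [0, 2], S'(x) = b_0 + 2c_0·x + 3d_0·x² with b_0 = Δ_0 - h_0(2σ_0 + σ_1)/6 = 118/15, c_0 = σ_0/2 = 0, d_0 = (σ_1 - σ_0)/(6h_0) = -43/60. So S'(0) = 118/15.

7.8667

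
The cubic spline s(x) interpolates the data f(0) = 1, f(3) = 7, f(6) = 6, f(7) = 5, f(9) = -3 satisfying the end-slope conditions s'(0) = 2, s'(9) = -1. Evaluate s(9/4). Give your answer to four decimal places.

5.9922

Let M_i = s''(x_i). Step sizes h_i = 3, 3, 1, 2; slopes of the chords Δ_i = (y_(i+1) - y_i)/h_i = 2, -1/3, -1, -4.
  3·M_0 + 12·M_1 + 3·M_2 = 6(Δ_1 - Δ_0) = -14
  3·M_1 + 8·M_2 + 1·M_3 = 6(Δ_2 - Δ_1) = -4
  1·M_2 + 6·M_3 + 2·M_4 = 6(Δ_3 - Δ_2) = -18
Clamped end conditions give two more equations: 2h_0·M_0 + h_0·M_1 = 6(Δ_0 - s'(0)) = 0 and h_3·M_3 + 2h_3·M_4 = 6(s'(9) - Δ_3) = 18.
Solving the tridiagonal system: M_0 = 7/9, M_1 = -14/9, M_2 = 7/9, M_3 = -50/9, M_4 = 131/18.
On [0, 3], s(x) = 1 + 2·x + 7/18·x² - 7/54·x³.
With x = 9/4: s(9/4) = 767/128.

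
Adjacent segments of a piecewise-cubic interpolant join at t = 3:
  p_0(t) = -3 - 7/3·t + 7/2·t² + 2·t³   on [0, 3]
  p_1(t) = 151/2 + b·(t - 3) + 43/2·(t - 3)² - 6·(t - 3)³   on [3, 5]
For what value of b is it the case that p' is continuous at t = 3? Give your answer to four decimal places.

72.6667

p_0'(t) = -7/3 + 7·t + 6·t², so p_0'(3) = 218/3. On the right, p_1'(3) = b, so b = 218/3.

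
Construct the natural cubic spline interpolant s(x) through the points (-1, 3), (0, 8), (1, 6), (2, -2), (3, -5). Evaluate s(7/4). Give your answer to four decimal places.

-0.1708

Put M_i = s'' at the i-th knot. Here h = (1, 1, 1, 1) and Δ = (5, -2, -8, -3), so the interior equations h_(i-1)·M_(i-1) + 2(h_(i-1)+h_i)·M_i + h_i·M_(i+1) = 6(Δ_i − Δ_(i-1)) read
  1·M_0 + 4·M_1 + 1·M_2 = 6(Δ_1 - Δ_0) = -42
  1·M_1 + 4·M_2 + 1·M_3 = 6(Δ_2 - Δ_1) = -36
  1·M_2 + 4·M_3 + 1·M_4 = 6(Δ_3 - Δ_2) = 30
Natural end conditions: M_0 = M_4 = 0.
Forward elimination and back-substitution give M_0 = 0, M_1 = -57/7, M_2 = -66/7, M_3 = 69/7, M_4 = 0.
On [1, 2], s(x) = 6 - 13/2·(x - 1) - 33/7·(x - 1)² + 45/14·(x - 1)³.
With (x - 1) = 3/4: s(7/4) = -153/896.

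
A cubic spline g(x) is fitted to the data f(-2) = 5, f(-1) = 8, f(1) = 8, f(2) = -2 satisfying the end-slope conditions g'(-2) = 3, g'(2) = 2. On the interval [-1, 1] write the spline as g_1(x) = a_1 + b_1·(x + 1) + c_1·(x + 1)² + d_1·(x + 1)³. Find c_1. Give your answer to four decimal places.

1.7714

With M_i denoting the second derivative at x_i, h_i = 1, 2, 1, and Δ_i = (y_(i+1) − y_i)/h_i = 3, 0, -10:
  1·M_0 + 6·M_1 + 2·M_2 = 6(Δ_1 - Δ_0) = -18
  2·M_1 + 6·M_2 + 1·M_3 = 6(Δ_2 - Δ_1) = -60
Clamped end conditions give two more equations: 2h_0·M_0 + h_0·M_1 = 6(Δ_0 - g'(-2)) = 0 and h_2·M_2 + 2h_2·M_3 = 6(g'(2) - Δ_2) = 72.
Forward elimination and back-substitution give M_0 = -62/35, M_1 = 124/35, M_2 = -656/35, M_3 = 1588/35.
On [-1, 1], with g_1(x) = a_1 + b_1·(x + 1) + c_1·(x + 1)² + d_1·(x + 1)³: c_1 = M_1/2 = 62/35, d_1 = (M_2 - M_1)/(6h_1) = -13/7, b_1 = Δ_1 - h_1(2M_1 + M_2)/6 = 136/35.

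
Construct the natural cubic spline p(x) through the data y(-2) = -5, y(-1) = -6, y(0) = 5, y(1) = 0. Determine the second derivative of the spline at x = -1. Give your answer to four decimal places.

25.6000

With σ_i denoting the second derivative at x_i, h_i = 1, 1, 1, and Δ_i = (y_(i+1) − y_i)/h_i = -1, 11, -5:
  1·σ_0 + 4·σ_1 + 1·σ_2 = 6(Δ_1 - Δ_0) = 72
  1·σ_1 + 4·σ_2 + 1·σ_3 = 6(Δ_2 - Δ_1) = -96
Natural end conditions: σ_0 = σ_3 = 0.
Solving: σ_0 = 0, σ_1 = 128/5, σ_2 = -152/5, σ_3 = 0.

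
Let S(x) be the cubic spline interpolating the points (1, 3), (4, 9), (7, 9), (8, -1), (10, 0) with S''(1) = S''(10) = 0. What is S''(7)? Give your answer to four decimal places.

Let m_i = S''(x_i). Step sizes h_i = 3, 3, 1, 2; slopes of the chords Δ_i = (y_(i+1) - y_i)/h_i = 2, 0, -10, 1/2.
  3·m_0 + 12·m_1 + 3·m_2 = 6(Δ_1 - Δ_0) = -12
  3·m_1 + 8·m_2 + 1·m_3 = 6(Δ_2 - Δ_1) = -60
  1·m_2 + 6·m_3 + 2·m_4 = 6(Δ_3 - Δ_2) = 63
Natural end conditions: m_0 = m_4 = 0.
Hence m_0 = 0, m_1 = 47/34, m_2 = -162/17, m_3 = 411/34, m_4 = 0.

-9.5294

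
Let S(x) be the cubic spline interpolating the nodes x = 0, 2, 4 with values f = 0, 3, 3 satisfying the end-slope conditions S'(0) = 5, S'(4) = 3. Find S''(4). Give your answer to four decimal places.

With σ_i denoting the second derivative at x_i, h_i = 2, 2, and Δ_i = (y_(i+1) − y_i)/h_i = 3/2, 0:
  2·σ_0 + 8·σ_1 + 2·σ_2 = 6(Δ_1 - Δ_0) = -9
Clamped end conditions give two more equations: 2h_0·σ_0 + h_0·σ_1 = 6(Δ_0 - S'(0)) = -21 and h_1·σ_1 + 2h_1·σ_2 = 6(S'(4) - Δ_1) = 18.
Hence σ_0 = -37/8, σ_1 = -5/4, σ_2 = 41/8.

5.1250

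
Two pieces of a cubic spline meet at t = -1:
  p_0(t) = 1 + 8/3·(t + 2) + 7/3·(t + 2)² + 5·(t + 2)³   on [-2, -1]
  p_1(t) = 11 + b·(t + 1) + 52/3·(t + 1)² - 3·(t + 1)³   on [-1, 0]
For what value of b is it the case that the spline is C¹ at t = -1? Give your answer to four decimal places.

p_0'(t) = 8/3 + 14/3·(t + 2) + 15·(t + 2)², so p_0'(-1) = 67/3. On the right, p_1'(-1) = b, so b = 67/3.

22.3333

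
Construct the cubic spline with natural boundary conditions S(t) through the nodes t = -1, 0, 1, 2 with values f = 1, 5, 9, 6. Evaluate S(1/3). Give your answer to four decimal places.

Write σ_i for S''(x_i). With h_i = 1, 1, 1 and divided differences Δ_i = 4, 4, -3, the continuity of S' gives the tridiagonal system
  1·σ_0 + 4·σ_1 + 1·σ_2 = 6(Δ_1 - Δ_0) = 0
  1·σ_1 + 4·σ_2 + 1·σ_3 = 6(Δ_2 - Δ_1) = -42
Natural end conditions: σ_0 = σ_3 = 0.
Solving: σ_0 = 0, σ_1 = 14/5, σ_2 = -56/5, σ_3 = 0.
On [0, 1], S(t) = 5 + 74/15·t + 7/5·t² - 7/3·t³.
With t = 1/3: S(1/3) = 2719/405.

6.7136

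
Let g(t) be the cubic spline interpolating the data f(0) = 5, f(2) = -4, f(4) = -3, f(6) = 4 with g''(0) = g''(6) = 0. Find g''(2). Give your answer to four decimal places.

With m_i denoting the second derivative at x_i, h_i = 2, 2, 2, and Δ_i = (y_(i+1) − y_i)/h_i = -9/2, 1/2, 7/2:
  2·m_0 + 8·m_1 + 2·m_2 = 6(Δ_1 - Δ_0) = 30
  2·m_1 + 8·m_2 + 2·m_3 = 6(Δ_2 - Δ_1) = 18
Natural end conditions: m_0 = m_3 = 0.
Solving: m_0 = 0, m_1 = 17/5, m_2 = 7/5, m_3 = 0.

3.4000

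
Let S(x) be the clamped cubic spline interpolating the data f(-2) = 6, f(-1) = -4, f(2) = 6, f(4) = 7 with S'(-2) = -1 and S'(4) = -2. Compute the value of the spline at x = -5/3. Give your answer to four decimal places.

Write M_i for S''(x_i). With h_i = 1, 3, 2 and divided differences Δ_i = -10, 10/3, 1/2, the continuity of S' gives the tridiagonal system
  1·M_0 + 8·M_1 + 3·M_2 = 6(Δ_1 - Δ_0) = 80
  3·M_1 + 10·M_2 + 2·M_3 = 6(Δ_2 - Δ_1) = -17
Clamped end conditions give two more equations: 2h_0·M_0 + h_0·M_1 = 6(Δ_0 - S'(-2)) = -54 and h_2·M_2 + 2h_2·M_3 = 6(S'(4) - Δ_2) = -15.
Solving the tridiagonal system: M_0 = -2767/78, M_1 = 661/39, M_2 = -523/78, M_3 = -31/78.
On [-2, -1], S(x) = 6 - 1·(x + 2) - 2767/156·(x + 2)² + 1363/156·(x + 2)³.
With (x + 2) = 1/3: S(-5/3) = 8465/2106.

4.0195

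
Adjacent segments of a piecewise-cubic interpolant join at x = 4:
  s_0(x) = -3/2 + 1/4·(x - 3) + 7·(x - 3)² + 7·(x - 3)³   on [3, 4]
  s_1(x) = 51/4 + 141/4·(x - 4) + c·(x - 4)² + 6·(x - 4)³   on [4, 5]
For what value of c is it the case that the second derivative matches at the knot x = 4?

s_0''(x) = 14 + 42·(x - 3), so s_0''(4) = 56. On the right, s_1''(4) = 2c, so c = 28.

28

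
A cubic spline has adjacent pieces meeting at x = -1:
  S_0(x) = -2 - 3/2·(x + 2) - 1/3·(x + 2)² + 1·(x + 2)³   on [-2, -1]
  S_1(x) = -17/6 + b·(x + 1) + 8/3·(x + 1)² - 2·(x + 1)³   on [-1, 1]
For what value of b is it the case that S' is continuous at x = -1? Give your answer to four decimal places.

0.8333

S_0'(x) = -3/2 - 2/3·(x + 2) + 3·(x + 2)², so S_0'(-1) = 5/6. On the right, S_1'(-1) = b, so b = 5/6.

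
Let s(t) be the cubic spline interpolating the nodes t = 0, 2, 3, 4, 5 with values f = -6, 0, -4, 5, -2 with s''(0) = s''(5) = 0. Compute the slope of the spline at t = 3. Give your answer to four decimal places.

4.1279

With σ_i denoting the second derivative at x_i, h_i = 2, 1, 1, 1, and Δ_i = (y_(i+1) − y_i)/h_i = 3, -4, 9, -7:
  2·σ_0 + 6·σ_1 + 1·σ_2 = 6(Δ_1 - Δ_0) = -42
  1·σ_1 + 4·σ_2 + 1·σ_3 = 6(Δ_2 - Δ_1) = 78
  1·σ_2 + 4·σ_3 + 1·σ_4 = 6(Δ_3 - Δ_2) = -96
Natural end conditions: σ_0 = σ_4 = 0.
Solving: σ_0 = 0, σ_1 = -519/43, σ_2 = 1308/43, σ_3 = -1359/43, σ_4 = 0.
On [3, 4], s'(t) = b_2 + 2c_2·(t - 3) + 3d_2·(t - 3)² with b_2 = Δ_2 - h_2(2σ_2 + σ_3)/6 = 355/86, c_2 = σ_2/2 = 654/43, d_2 = (σ_3 - σ_2)/(6h_2) = -889/86. So s'(3) = 355/86.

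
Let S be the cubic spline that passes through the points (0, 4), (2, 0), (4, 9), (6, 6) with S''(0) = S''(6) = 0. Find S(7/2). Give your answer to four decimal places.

Let σ_i = S''(x_i). Step sizes h_i = 2, 2, 2; slopes of the chords Δ_i = (y_(i+1) - y_i)/h_i = -2, 9/2, -3/2.
  2·σ_0 + 8·σ_1 + 2·σ_2 = 6(Δ_1 - Δ_0) = 39
  2·σ_1 + 8·σ_2 + 2·σ_3 = 6(Δ_2 - Δ_1) = -36
Natural end conditions: σ_0 = σ_3 = 0.
Solving the tridiagonal system: σ_0 = 0, σ_1 = 32/5, σ_2 = -61/10, σ_3 = 0.
On [2, 4], S(x) = 0 + 34/15·(x - 2) + 16/5·(x - 2)² - 25/24·(x - 2)³.
With (x - 2) = 3/2: S(7/2) = 2267/320.

7.0844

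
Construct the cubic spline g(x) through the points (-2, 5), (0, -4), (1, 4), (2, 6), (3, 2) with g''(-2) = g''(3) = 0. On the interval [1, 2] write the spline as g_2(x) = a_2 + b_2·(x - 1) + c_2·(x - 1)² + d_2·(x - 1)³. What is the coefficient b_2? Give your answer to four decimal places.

Write σ_i for g''(x_i). With h_i = 2, 1, 1, 1 and divided differences Δ_i = -9/2, 8, 2, -4, the continuity of g' gives the tridiagonal system
  2·σ_0 + 6·σ_1 + 1·σ_2 = 6(Δ_1 - Δ_0) = 75
  1·σ_1 + 4·σ_2 + 1·σ_3 = 6(Δ_2 - Δ_1) = -36
  1·σ_2 + 4·σ_3 + 1·σ_4 = 6(Δ_3 - Δ_2) = -36
Natural end conditions: σ_0 = σ_4 = 0.
Solving the tridiagonal system: σ_0 = 0, σ_1 = 1233/86, σ_2 = -474/43, σ_3 = -537/86, σ_4 = 0.
On [1, 2], with g_2(x) = a_2 + b_2·(x - 1) + c_2·(x - 1)² + d_2·(x - 1)³: c_2 = σ_2/2 = -237/43, d_2 = (σ_3 - σ_2)/(6h_2) = 137/172, b_2 = Δ_2 - h_2(2σ_2 + σ_3)/6 = 1155/172.

6.7151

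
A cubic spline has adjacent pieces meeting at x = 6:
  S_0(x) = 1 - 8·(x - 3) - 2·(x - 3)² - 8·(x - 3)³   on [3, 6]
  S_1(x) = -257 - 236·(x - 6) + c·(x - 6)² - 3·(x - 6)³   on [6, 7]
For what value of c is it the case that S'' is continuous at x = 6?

-74

S_0''(x) = -4 - 48·(x - 3), so S_0''(6) = -148. On the right, S_1''(6) = 2c, so c = -74.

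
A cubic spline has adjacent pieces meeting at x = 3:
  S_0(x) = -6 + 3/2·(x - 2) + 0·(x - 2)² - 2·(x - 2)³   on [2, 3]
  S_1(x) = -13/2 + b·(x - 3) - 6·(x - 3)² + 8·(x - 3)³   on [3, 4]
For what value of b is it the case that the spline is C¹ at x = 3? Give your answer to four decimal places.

-4.5000

S_0'(x) = 3/2 + 0·(x - 2) - 6·(x - 2)², so S_0'(3) = -9/2. On the right, S_1'(3) = b, so b = -9/2.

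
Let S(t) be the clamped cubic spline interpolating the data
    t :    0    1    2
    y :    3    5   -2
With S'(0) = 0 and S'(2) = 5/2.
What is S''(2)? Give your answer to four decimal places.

43.2500

With σ_i denoting the second derivative at x_i, h_i = 1, 1, and Δ_i = (y_(i+1) − y_i)/h_i = 2, -7:
  1·σ_0 + 4·σ_1 + 1·σ_2 = 6(Δ_1 - Δ_0) = -54
Clamped end conditions give two more equations: 2h_0·σ_0 + h_0·σ_1 = 6(Δ_0 - S'(0)) = 12 and h_1·σ_1 + 2h_1·σ_2 = 6(S'(2) - Δ_1) = 57.
Hence σ_0 = 83/4, σ_1 = -59/2, σ_2 = 173/4.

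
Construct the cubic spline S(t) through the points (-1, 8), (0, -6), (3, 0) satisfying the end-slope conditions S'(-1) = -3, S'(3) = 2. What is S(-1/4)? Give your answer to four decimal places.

Write σ_i for S''(x_i). With h_i = 1, 3 and divided differences Δ_i = -14, 2, the continuity of S' gives the tridiagonal system
  1·σ_0 + 8·σ_1 + 3·σ_2 = 6(Δ_1 - Δ_0) = 96
Clamped end conditions give two more equations: 2h_0·σ_0 + h_0·σ_1 = 6(Δ_0 - S'(-1)) = -66 and h_1·σ_1 + 2h_1·σ_2 = 6(S'(3) - Δ_1) = 0.
Solving the tridiagonal system: σ_0 = -175/4, σ_1 = 43/2, σ_2 = -43/4.
On [-1, 0], S(t) = 8 - 3·(t + 1) - 175/8·(t + 1)² + 87/8·(t + 1)³.
With (t + 1) = 3/4: S(-1/4) = -1007/512.

-1.9668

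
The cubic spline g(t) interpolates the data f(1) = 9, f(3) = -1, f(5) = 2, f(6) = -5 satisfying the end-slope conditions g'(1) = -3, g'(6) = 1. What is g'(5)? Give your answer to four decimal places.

With M_i denoting the second derivative at x_i, h_i = 2, 2, 1, and Δ_i = (y_(i+1) − y_i)/h_i = -5, 3/2, -7:
  2·M_0 + 8·M_1 + 2·M_2 = 6(Δ_1 - Δ_0) = 39
  2·M_1 + 6·M_2 + 1·M_3 = 6(Δ_2 - Δ_1) = -51
Clamped end conditions give two more equations: 2h_0·M_0 + h_0·M_1 = 6(Δ_0 - g'(1)) = -12 and h_2·M_2 + 2h_2·M_3 = 6(g'(6) - Δ_2) = 48.
Forward elimination and back-substitution give M_0 = -403/46, M_1 = 265/23, M_2 = -410/23, M_3 = 757/23.
On [5, 6], g'(t) = b_2 + 2c_2·(t - 5) + 3d_2·(t - 5)² with b_2 = Δ_2 - h_2(2M_2 + M_3)/6 = -301/46, c_2 = M_2/2 = -205/23, d_2 = (M_3 - M_2)/(6h_2) = 389/46. So g'(5) = -301/46.

-6.5435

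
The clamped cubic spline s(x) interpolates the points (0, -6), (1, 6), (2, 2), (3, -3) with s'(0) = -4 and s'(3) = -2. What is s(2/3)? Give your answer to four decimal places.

Write σ_i for s''(x_i). With h_i = 1, 1, 1 and divided differences Δ_i = 12, -4, -5, the continuity of s' gives the tridiagonal system
  1·σ_0 + 4·σ_1 + 1·σ_2 = 6(Δ_1 - Δ_0) = -96
  1·σ_1 + 4·σ_2 + 1·σ_3 = 6(Δ_2 - Δ_1) = -6
Clamped end conditions give two more equations: 2h_0·σ_0 + h_0·σ_1 = 6(Δ_0 - s'(0)) = 96 and h_2·σ_2 + 2h_2·σ_3 = 6(s'(3) - Δ_2) = 18.
Solving: σ_0 = 1046/15, σ_1 = -652/15, σ_2 = 122/15, σ_3 = 74/15.
On [0, 1], s(x) = -6 - 4·x + 523/15·x² - 283/15·x³.
With x = 2/3: s(2/3) = 502/405.

1.2395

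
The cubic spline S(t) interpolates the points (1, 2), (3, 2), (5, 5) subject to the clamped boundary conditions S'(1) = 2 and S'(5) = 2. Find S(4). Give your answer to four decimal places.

3.0313

Write m_i for S''(x_i). With h_i = 2, 2 and divided differences Δ_i = 0, 3/2, the continuity of S' gives the tridiagonal system
  2·m_0 + 8·m_1 + 2·m_2 = 6(Δ_1 - Δ_0) = 9
Clamped end conditions give two more equations: 2h_0·m_0 + h_0·m_1 = 6(Δ_0 - S'(1)) = -12 and h_1·m_1 + 2h_1·m_2 = 6(S'(5) - Δ_1) = 3.
Forward elimination and back-substitution give m_0 = -33/8, m_1 = 9/4, m_2 = -3/8.
On [3, 5], S(t) = 2 + 1/8·(t - 3) + 9/8·(t - 3)² - 7/32·(t - 3)³.
With (t - 3) = 1: S(4) = 97/32.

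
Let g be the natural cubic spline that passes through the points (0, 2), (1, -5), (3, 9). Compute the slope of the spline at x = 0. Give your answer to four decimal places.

Put m_i = g'' at the i-th knot. Here h = (1, 2) and Δ = (-7, 7), so the interior equations h_(i-1)·m_(i-1) + 2(h_(i-1)+h_i)·m_i + h_i·m_(i+1) = 6(Δ_i − Δ_(i-1)) read
  1·m_0 + 6·m_1 + 2·m_2 = 6(Δ_1 - Δ_0) = 84
Natural end conditions: m_0 = m_2 = 0.
Forward elimination and back-substitution give m_0 = 0, m_1 = 14, m_2 = 0.
On [0, 1], g'(x) = b_0 + 2c_0·x + 3d_0·x² with b_0 = Δ_0 - h_0(2m_0 + m_1)/6 = -28/3, c_0 = m_0/2 = 0, d_0 = (m_1 - m_0)/(6h_0) = 7/3. So g'(0) = -28/3.

-9.3333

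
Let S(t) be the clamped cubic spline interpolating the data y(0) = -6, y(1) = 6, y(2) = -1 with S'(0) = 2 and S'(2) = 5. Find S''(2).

Let m_i = S''(x_i). Step sizes h_i = 1, 1; slopes of the chords Δ_i = (y_(i+1) - y_i)/h_i = 12, -7.
  1·m_0 + 4·m_1 + 1·m_2 = 6(Δ_1 - Δ_0) = -114
Clamped end conditions give two more equations: 2h_0·m_0 + h_0·m_1 = 6(Δ_0 - S'(0)) = 60 and h_1·m_1 + 2h_1·m_2 = 6(S'(2) - Δ_1) = 72.
Solving the tridiagonal system: m_0 = 60, m_1 = -60, m_2 = 66.

66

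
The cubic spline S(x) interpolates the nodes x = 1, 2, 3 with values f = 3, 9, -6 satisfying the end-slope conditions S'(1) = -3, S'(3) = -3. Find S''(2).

-63

Write M_i for S''(x_i). With h_i = 1, 1 and divided differences Δ_i = 6, -15, the continuity of S' gives the tridiagonal system
  1·M_0 + 4·M_1 + 1·M_2 = 6(Δ_1 - Δ_0) = -126
Clamped end conditions give two more equations: 2h_0·M_0 + h_0·M_1 = 6(Δ_0 - S'(1)) = 54 and h_1·M_1 + 2h_1·M_2 = 6(S'(3) - Δ_1) = 72.
Solving the tridiagonal system: M_0 = 117/2, M_1 = -63, M_2 = 135/2.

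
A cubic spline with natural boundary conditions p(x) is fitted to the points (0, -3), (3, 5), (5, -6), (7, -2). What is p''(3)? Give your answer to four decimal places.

-6.3421

With m_i denoting the second derivative at x_i, h_i = 3, 2, 2, and Δ_i = (y_(i+1) − y_i)/h_i = 8/3, -11/2, 2:
  3·m_0 + 10·m_1 + 2·m_2 = 6(Δ_1 - Δ_0) = -49
  2·m_1 + 8·m_2 + 2·m_3 = 6(Δ_2 - Δ_1) = 45
Natural end conditions: m_0 = m_3 = 0.
Forward elimination and back-substitution give m_0 = 0, m_1 = -241/38, m_2 = 137/19, m_3 = 0.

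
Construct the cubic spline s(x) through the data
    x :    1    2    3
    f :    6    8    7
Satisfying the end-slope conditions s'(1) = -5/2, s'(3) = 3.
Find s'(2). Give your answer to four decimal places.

0.6250

Let m_i = s''(x_i). Step sizes h_i = 1, 1; slopes of the chords Δ_i = (y_(i+1) - y_i)/h_i = 2, -1.
  1·m_0 + 4·m_1 + 1·m_2 = 6(Δ_1 - Δ_0) = -18
Clamped end conditions give two more equations: 2h_0·m_0 + h_0·m_1 = 6(Δ_0 - s'(1)) = 27 and h_1·m_1 + 2h_1·m_2 = 6(s'(3) - Δ_1) = 24.
Solving: m_0 = 83/4, m_1 = -29/2, m_2 = 77/4.
On [2, 3], s'(x) = b_1 + 2c_1·(x - 2) + 3d_1·(x - 2)² with b_1 = Δ_1 - h_1(2m_1 + m_2)/6 = 5/8, c_1 = m_1/2 = -29/4, d_1 = (m_2 - m_1)/(6h_1) = 45/8. So s'(2) = 5/8.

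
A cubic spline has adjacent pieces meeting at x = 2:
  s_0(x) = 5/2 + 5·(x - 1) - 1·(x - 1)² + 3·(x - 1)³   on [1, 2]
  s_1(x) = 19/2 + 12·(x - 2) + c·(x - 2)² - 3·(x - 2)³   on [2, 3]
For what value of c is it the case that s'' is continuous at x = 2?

8

s_0''(x) = -2 + 18·(x - 1), so s_0''(2) = 16. On the right, s_1''(2) = 2c, so c = 8.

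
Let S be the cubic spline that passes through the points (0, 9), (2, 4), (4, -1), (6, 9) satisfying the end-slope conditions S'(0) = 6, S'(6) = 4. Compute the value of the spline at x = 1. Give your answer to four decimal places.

9.4583

Let M_i = S''(x_i). Step sizes h_i = 2, 2, 2; slopes of the chords Δ_i = (y_(i+1) - y_i)/h_i = -5/2, -5/2, 5.
  2·M_0 + 8·M_1 + 2·M_2 = 6(Δ_1 - Δ_0) = 0
  2·M_1 + 8·M_2 + 2·M_3 = 6(Δ_2 - Δ_1) = 45
Clamped end conditions give two more equations: 2h_0·M_0 + h_0·M_1 = 6(Δ_0 - S'(0)) = -51 and h_2·M_2 + 2h_2·M_3 = 6(S'(6) - Δ_2) = -6.
Solving the tridiagonal system: M_0 = -41/3, M_1 = 11/6, M_2 = 19/3, M_3 = -14/3.
On [0, 2], S(x) = 9 + 6·x - 41/6·x² + 31/24·x³.
With x = 1: S(1) = 227/24.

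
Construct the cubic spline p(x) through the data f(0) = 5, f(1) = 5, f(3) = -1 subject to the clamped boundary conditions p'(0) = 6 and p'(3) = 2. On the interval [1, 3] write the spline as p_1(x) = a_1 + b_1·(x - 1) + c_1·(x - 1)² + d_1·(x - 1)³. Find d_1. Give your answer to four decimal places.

Let m_i = p''(x_i). Step sizes h_i = 1, 2; slopes of the chords Δ_i = (y_(i+1) - y_i)/h_i = 0, -3.
  1·m_0 + 6·m_1 + 2·m_2 = 6(Δ_1 - Δ_0) = -18
Clamped end conditions give two more equations: 2h_0·m_0 + h_0·m_1 = 6(Δ_0 - p'(0)) = -36 and h_1·m_1 + 2h_1·m_2 = 6(p'(3) - Δ_1) = 30.
Solving the tridiagonal system: m_0 = -49/3, m_1 = -10/3, m_2 = 55/6.
On [1, 3], with p_1(x) = a_1 + b_1·(x - 1) + c_1·(x - 1)² + d_1·(x - 1)³: c_1 = m_1/2 = -5/3, d_1 = (m_2 - m_1)/(6h_1) = 25/24, b_1 = Δ_1 - h_1(2m_1 + m_2)/6 = -23/6.

1.0417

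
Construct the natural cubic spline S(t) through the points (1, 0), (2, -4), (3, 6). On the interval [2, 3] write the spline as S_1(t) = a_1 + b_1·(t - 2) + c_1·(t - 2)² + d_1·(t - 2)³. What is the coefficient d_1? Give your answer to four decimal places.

With m_i denoting the second derivative at x_i, h_i = 1, 1, and Δ_i = (y_(i+1) − y_i)/h_i = -4, 10:
  1·m_0 + 4·m_1 + 1·m_2 = 6(Δ_1 - Δ_0) = 84
Natural end conditions: m_0 = m_2 = 0.
Solving: m_0 = 0, m_1 = 21, m_2 = 0.
On [2, 3], with S_1(t) = a_1 + b_1·(t - 2) + c_1·(t - 2)² + d_1·(t - 2)³: c_1 = m_1/2 = 21/2, d_1 = (m_2 - m_1)/(6h_1) = -7/2, b_1 = Δ_1 - h_1(2m_1 + m_2)/6 = 3.

-3.5000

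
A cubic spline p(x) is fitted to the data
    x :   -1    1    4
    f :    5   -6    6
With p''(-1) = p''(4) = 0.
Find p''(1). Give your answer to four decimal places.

5.7000

Let M_i = p''(x_i). Step sizes h_i = 2, 3; slopes of the chords Δ_i = (y_(i+1) - y_i)/h_i = -11/2, 4.
  2·M_0 + 10·M_1 + 3·M_2 = 6(Δ_1 - Δ_0) = 57
Natural end conditions: M_0 = M_2 = 0.
Solving: M_0 = 0, M_1 = 57/10, M_2 = 0.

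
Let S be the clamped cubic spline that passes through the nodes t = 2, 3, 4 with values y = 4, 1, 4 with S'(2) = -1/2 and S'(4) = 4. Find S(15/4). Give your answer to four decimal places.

With σ_i denoting the second derivative at x_i, h_i = 1, 1, and Δ_i = (y_(i+1) − y_i)/h_i = -3, 3:
  1·σ_0 + 4·σ_1 + 1·σ_2 = 6(Δ_1 - Δ_0) = 36
Clamped end conditions give two more equations: 2h_0·σ_0 + h_0·σ_1 = 6(Δ_0 - S'(2)) = -15 and h_1·σ_1 + 2h_1·σ_2 = 6(S'(4) - Δ_1) = 6.
Hence σ_0 = -57/4, σ_1 = 27/2, σ_2 = -15/4.
On [3, 4], S(t) = 1 - 7/8·(t - 3) + 27/4·(t - 3)² - 23/8·(t - 3)³.
With (t - 3) = 3/4: S(15/4) = 1499/512.

2.9277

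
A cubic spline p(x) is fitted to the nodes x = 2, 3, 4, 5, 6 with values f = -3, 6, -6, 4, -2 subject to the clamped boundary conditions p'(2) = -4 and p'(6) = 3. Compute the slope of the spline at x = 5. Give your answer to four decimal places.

2.7500

With M_i denoting the second derivative at x_i, h_i = 1, 1, 1, 1, and Δ_i = (y_(i+1) − y_i)/h_i = 9, -12, 10, -6:
  1·M_0 + 4·M_1 + 1·M_2 = 6(Δ_1 - Δ_0) = -126
  1·M_1 + 4·M_2 + 1·M_3 = 6(Δ_2 - Δ_1) = 132
  1·M_2 + 4·M_3 + 1·M_4 = 6(Δ_3 - Δ_2) = -96
Clamped end conditions give two more equations: 2h_0·M_0 + h_0·M_1 = 6(Δ_0 - p'(2)) = 78 and h_3·M_3 + 2h_3·M_4 = 6(p'(6) - Δ_3) = 54.
Forward elimination and back-substitution give M_0 = 143/2, M_1 = -65, M_2 = 125/2, M_3 = -53, M_4 = 107/2.
On [5, 6], p'(x) = b_3 + 2c_3·(x - 5) + 3d_3·(x - 5)² with b_3 = Δ_3 - h_3(2M_3 + M_4)/6 = 11/4, c_3 = M_3/2 = -53/2, d_3 = (M_4 - M_3)/(6h_3) = 71/4. So p'(5) = 11/4.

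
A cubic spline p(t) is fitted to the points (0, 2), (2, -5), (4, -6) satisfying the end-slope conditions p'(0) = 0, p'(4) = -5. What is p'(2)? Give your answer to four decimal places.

Write σ_i for p''(x_i). With h_i = 2, 2 and divided differences Δ_i = -7/2, -1/2, the continuity of p' gives the tridiagonal system
  2·σ_0 + 8·σ_1 + 2·σ_2 = 6(Δ_1 - Δ_0) = 18
Clamped end conditions give two more equations: 2h_0·σ_0 + h_0·σ_1 = 6(Δ_0 - p'(0)) = -21 and h_1·σ_1 + 2h_1·σ_2 = 6(p'(4) - Δ_1) = -27.
Solving the tridiagonal system: σ_0 = -35/4, σ_1 = 7, σ_2 = -41/4.
On [2, 4], p'(t) = b_1 + 2c_1·(t - 2) + 3d_1·(t - 2)² with b_1 = Δ_1 - h_1(2σ_1 + σ_2)/6 = -7/4, c_1 = σ_1/2 = 7/2, d_1 = (σ_2 - σ_1)/(6h_1) = -23/16. So p'(2) = -7/4.

-1.7500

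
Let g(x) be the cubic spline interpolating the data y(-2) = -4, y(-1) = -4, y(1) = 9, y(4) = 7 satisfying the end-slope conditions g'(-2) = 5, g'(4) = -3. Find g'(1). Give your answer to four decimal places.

Put M_i = g'' at the i-th knot. Here h = (1, 2, 3) and Δ = (0, 13/2, -2/3), so the interior equations h_(i-1)·M_(i-1) + 2(h_(i-1)+h_i)·M_i + h_i·M_(i+1) = 6(Δ_i − Δ_(i-1)) read
  1·M_0 + 6·M_1 + 2·M_2 = 6(Δ_1 - Δ_0) = 39
  2·M_1 + 10·M_2 + 3·M_3 = 6(Δ_2 - Δ_1) = -43
Clamped end conditions give two more equations: 2h_0·M_0 + h_0·M_1 = 6(Δ_0 - g'(-2)) = -30 and h_2·M_2 + 2h_2·M_3 = 6(g'(4) - Δ_2) = -14.
Hence M_0 = -403/19, M_1 = 236/19, M_2 = -136/19, M_3 = 71/57.
On [1, 4], g'(x) = b_2 + 2c_2·(x - 1) + 3d_2·(x - 1)² with b_2 = Δ_2 - h_2(2M_2 + M_3)/6 = 223/38, c_2 = M_2/2 = -68/19, d_2 = (M_3 - M_2)/(6h_2) = 479/1026. So g'(1) = 223/38.

5.8684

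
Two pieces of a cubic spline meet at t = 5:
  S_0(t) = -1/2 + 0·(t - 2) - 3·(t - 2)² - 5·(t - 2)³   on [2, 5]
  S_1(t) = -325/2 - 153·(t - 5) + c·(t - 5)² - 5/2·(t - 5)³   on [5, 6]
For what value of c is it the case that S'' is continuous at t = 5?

S_0''(t) = -6 - 30·(t - 2), so S_0''(5) = -96. On the right, S_1''(5) = 2c, so c = -48.

-48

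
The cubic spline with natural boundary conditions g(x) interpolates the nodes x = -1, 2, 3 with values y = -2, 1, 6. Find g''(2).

Let m_i = g''(x_i). Step sizes h_i = 3, 1; slopes of the chords Δ_i = (y_(i+1) - y_i)/h_i = 1, 5.
  3·m_0 + 8·m_1 + 1·m_2 = 6(Δ_1 - Δ_0) = 24
Natural end conditions: m_0 = m_2 = 0.
Forward elimination and back-substitution give m_0 = 0, m_1 = 3, m_2 = 0.

3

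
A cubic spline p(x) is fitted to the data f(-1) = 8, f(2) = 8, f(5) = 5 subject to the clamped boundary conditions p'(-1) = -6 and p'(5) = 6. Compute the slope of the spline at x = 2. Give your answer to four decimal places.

-0.7500

Write σ_i for p''(x_i). With h_i = 3, 3 and divided differences Δ_i = 0, -1, the continuity of p' gives the tridiagonal system
  3·σ_0 + 12·σ_1 + 3·σ_2 = 6(Δ_1 - Δ_0) = -6
Clamped end conditions give two more equations: 2h_0·σ_0 + h_0·σ_1 = 6(Δ_0 - p'(-1)) = 36 and h_1·σ_1 + 2h_1·σ_2 = 6(p'(5) - Δ_1) = 42.
Forward elimination and back-substitution give σ_0 = 17/2, σ_1 = -5, σ_2 = 19/2.
On [2, 5], p'(x) = b_1 + 2c_1·(x - 2) + 3d_1·(x - 2)² with b_1 = Δ_1 - h_1(2σ_1 + σ_2)/6 = -3/4, c_1 = σ_1/2 = -5/2, d_1 = (σ_2 - σ_1)/(6h_1) = 29/36. So p'(2) = -3/4.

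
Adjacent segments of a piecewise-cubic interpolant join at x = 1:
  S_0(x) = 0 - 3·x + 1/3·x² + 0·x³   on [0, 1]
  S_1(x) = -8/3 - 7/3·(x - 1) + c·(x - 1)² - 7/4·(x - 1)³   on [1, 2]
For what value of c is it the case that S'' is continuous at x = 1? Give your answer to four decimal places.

S_0''(x) = 2/3 + 0·x, so S_0''(1) = 2/3. On the right, S_1''(1) = 2c, so c = 1/3.

0.3333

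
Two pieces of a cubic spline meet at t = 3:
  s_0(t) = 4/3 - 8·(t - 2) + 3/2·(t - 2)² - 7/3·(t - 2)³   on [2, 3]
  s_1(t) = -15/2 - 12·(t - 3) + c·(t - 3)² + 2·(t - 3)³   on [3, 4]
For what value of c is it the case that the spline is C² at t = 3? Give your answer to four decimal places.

-5.5000

s_0''(t) = 3 - 14·(t - 2), so s_0''(3) = -11. On the right, s_1''(3) = 2c, so c = -11/2.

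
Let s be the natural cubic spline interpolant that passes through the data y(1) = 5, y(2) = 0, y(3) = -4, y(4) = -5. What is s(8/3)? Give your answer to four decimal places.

Put σ_i = s'' at the i-th knot. Here h = (1, 1, 1) and Δ = (-5, -4, -1), so the interior equations h_(i-1)·σ_(i-1) + 2(h_(i-1)+h_i)·σ_i + h_i·σ_(i+1) = 6(Δ_i − Δ_(i-1)) read
  1·σ_0 + 4·σ_1 + 1·σ_2 = 6(Δ_1 - Δ_0) = 6
  1·σ_1 + 4·σ_2 + 1·σ_3 = 6(Δ_2 - Δ_1) = 18
Natural end conditions: σ_0 = σ_3 = 0.
Solving: σ_0 = 0, σ_1 = 2/5, σ_2 = 22/5, σ_3 = 0.
On [2, 3], s(x) = 0 - 73/15·(x - 2) + 1/5·(x - 2)² + 2/3·(x - 2)³.
With (x - 2) = 2/3: s(8/3) = -1198/405.

-2.9580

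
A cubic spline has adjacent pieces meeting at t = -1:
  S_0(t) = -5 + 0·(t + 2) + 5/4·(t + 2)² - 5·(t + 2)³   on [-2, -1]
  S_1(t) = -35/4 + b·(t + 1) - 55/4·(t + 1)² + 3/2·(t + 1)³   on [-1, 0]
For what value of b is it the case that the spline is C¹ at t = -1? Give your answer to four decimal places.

S_0'(t) = 0 + 5/2·(t + 2) - 15·(t + 2)², so S_0'(-1) = -25/2. On the right, S_1'(-1) = b, so b = -25/2.

-12.5000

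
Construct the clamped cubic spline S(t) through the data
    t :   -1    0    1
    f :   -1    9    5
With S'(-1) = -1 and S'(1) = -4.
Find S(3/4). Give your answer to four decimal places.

6.4570

Write m_i for S''(x_i). With h_i = 1, 1 and divided differences Δ_i = 10, -4, the continuity of S' gives the tridiagonal system
  1·m_0 + 4·m_1 + 1·m_2 = 6(Δ_1 - Δ_0) = -84
Clamped end conditions give two more equations: 2h_0·m_0 + h_0·m_1 = 6(Δ_0 - S'(-1)) = 66 and h_1·m_1 + 2h_1·m_2 = 6(S'(1) - Δ_1) = 0.
Solving the tridiagonal system: m_0 = 105/2, m_1 = -39, m_2 = 39/2.
On [0, 1], S(t) = 9 + 23/4·t - 39/2·t² + 39/4·t³.
With t = 3/4: S(3/4) = 1653/256.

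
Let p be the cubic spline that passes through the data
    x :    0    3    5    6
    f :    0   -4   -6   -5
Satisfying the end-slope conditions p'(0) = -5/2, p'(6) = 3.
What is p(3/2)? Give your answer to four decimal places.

-2.5230

Let M_i = p''(x_i). Step sizes h_i = 3, 2, 1; slopes of the chords Δ_i = (y_(i+1) - y_i)/h_i = -4/3, -1, 1.
  3·M_0 + 10·M_1 + 2·M_2 = 6(Δ_1 - Δ_0) = 2
  2·M_1 + 6·M_2 + 1·M_3 = 6(Δ_2 - Δ_1) = 12
Clamped end conditions give two more equations: 2h_0·M_0 + h_0·M_1 = 6(Δ_0 - p'(0)) = 7 and h_2·M_2 + 2h_2·M_3 = 6(p'(6) - Δ_2) = 12.
Hence M_0 = 80/57, M_1 = -9/19, M_2 = 24/19, M_3 = 102/19.
On [0, 3], p(x) = 0 - 5/2·x + 40/57·x² - 107/1026·x³.
With x = 3/2: p(3/2) = -767/304.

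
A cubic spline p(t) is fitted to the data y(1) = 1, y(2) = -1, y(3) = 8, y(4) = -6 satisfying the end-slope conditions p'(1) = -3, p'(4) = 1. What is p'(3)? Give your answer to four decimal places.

-5.8667

Let M_i = p''(x_i). Step sizes h_i = 1, 1, 1; slopes of the chords Δ_i = (y_(i+1) - y_i)/h_i = -2, 9, -14.
  1·M_0 + 4·M_1 + 1·M_2 = 6(Δ_1 - Δ_0) = 66
  1·M_1 + 4·M_2 + 1·M_3 = 6(Δ_2 - Δ_1) = -138
Clamped end conditions give two more equations: 2h_0·M_0 + h_0·M_1 = 6(Δ_0 - p'(1)) = 6 and h_2·M_2 + 2h_2·M_3 = 6(p'(4) - Δ_2) = 90.
Solving: M_0 = -224/15, M_1 = 538/15, M_2 = -938/15, M_3 = 1144/15.
On [3, 4], p'(t) = b_2 + 2c_2·(t - 3) + 3d_2·(t - 3)² with b_2 = Δ_2 - h_2(2M_2 + M_3)/6 = -88/15, c_2 = M_2/2 = -469/15, d_2 = (M_3 - M_2)/(6h_2) = 347/15. So p'(3) = -88/15.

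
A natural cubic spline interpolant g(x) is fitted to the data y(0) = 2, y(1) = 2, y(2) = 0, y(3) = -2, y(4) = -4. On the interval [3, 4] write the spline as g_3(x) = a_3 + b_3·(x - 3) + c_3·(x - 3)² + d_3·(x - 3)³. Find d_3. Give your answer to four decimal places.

0.0357

With m_i denoting the second derivative at x_i, h_i = 1, 1, 1, 1, and Δ_i = (y_(i+1) − y_i)/h_i = 0, -2, -2, -2:
  1·m_0 + 4·m_1 + 1·m_2 = 6(Δ_1 - Δ_0) = -12
  1·m_1 + 4·m_2 + 1·m_3 = 6(Δ_2 - Δ_1) = 0
  1·m_2 + 4·m_3 + 1·m_4 = 6(Δ_3 - Δ_2) = 0
Natural end conditions: m_0 = m_4 = 0.
Solving the tridiagonal system: m_0 = 0, m_1 = -45/14, m_2 = 6/7, m_3 = -3/14, m_4 = 0.
On [3, 4], with g_3(x) = a_3 + b_3·(x - 3) + c_3·(x - 3)² + d_3·(x - 3)³: c_3 = m_3/2 = -3/28, d_3 = (m_4 - m_3)/(6h_3) = 1/28, b_3 = Δ_3 - h_3(2m_3 + m_4)/6 = -27/14.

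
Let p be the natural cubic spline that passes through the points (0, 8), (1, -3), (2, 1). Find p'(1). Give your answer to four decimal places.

-3.5000

Put M_i = p'' at the i-th knot. Here h = (1, 1) and Δ = (-11, 4), so the interior equations h_(i-1)·M_(i-1) + 2(h_(i-1)+h_i)·M_i + h_i·M_(i+1) = 6(Δ_i − Δ_(i-1)) read
  1·M_0 + 4·M_1 + 1·M_2 = 6(Δ_1 - Δ_0) = 90
Natural end conditions: M_0 = M_2 = 0.
Hence M_0 = 0, M_1 = 45/2, M_2 = 0.
On [1, 2], p'(t) = b_1 + 2c_1·(t - 1) + 3d_1·(t - 1)² with b_1 = Δ_1 - h_1(2M_1 + M_2)/6 = -7/2, c_1 = M_1/2 = 45/4, d_1 = (M_2 - M_1)/(6h_1) = -15/4. So p'(1) = -7/2.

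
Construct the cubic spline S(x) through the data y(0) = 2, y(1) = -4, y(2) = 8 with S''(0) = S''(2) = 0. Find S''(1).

Let M_i = S''(x_i). Step sizes h_i = 1, 1; slopes of the chords Δ_i = (y_(i+1) - y_i)/h_i = -6, 12.
  1·M_0 + 4·M_1 + 1·M_2 = 6(Δ_1 - Δ_0) = 108
Natural end conditions: M_0 = M_2 = 0.
Solving the tridiagonal system: M_0 = 0, M_1 = 27, M_2 = 0.

27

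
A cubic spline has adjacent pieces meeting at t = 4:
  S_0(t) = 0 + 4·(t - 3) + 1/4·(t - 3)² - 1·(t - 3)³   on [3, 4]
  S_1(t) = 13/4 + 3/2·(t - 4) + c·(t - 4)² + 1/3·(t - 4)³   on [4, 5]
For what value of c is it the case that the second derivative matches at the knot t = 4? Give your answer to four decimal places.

S_0''(t) = 1/2 - 6·(t - 3), so S_0''(4) = -11/2. On the right, S_1''(4) = 2c, so c = -11/4.

-2.7500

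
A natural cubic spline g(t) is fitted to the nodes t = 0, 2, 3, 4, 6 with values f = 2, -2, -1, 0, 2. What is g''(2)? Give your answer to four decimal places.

3.1364

Let M_i = g''(x_i). Step sizes h_i = 2, 1, 1, 2; slopes of the chords Δ_i = (y_(i+1) - y_i)/h_i = -2, 1, 1, 1.
  2·M_0 + 6·M_1 + 1·M_2 = 6(Δ_1 - Δ_0) = 18
  1·M_1 + 4·M_2 + 1·M_3 = 6(Δ_2 - Δ_1) = 0
  1·M_2 + 6·M_3 + 2·M_4 = 6(Δ_3 - Δ_2) = 0
Natural end conditions: M_0 = M_4 = 0.
Solving the tridiagonal system: M_0 = 0, M_1 = 69/22, M_2 = -9/11, M_3 = 3/22, M_4 = 0.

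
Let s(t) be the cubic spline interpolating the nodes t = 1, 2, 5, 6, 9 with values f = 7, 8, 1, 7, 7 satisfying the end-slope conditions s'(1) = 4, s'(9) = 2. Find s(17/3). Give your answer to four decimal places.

5.0336

Write M_i for s''(x_i). With h_i = 1, 3, 1, 3 and divided differences Δ_i = 1, -7/3, 6, 0, the continuity of s' gives the tridiagonal system
  1·M_0 + 8·M_1 + 3·M_2 = 6(Δ_1 - Δ_0) = -20
  3·M_1 + 8·M_2 + 1·M_3 = 6(Δ_2 - Δ_1) = 50
  1·M_2 + 8·M_3 + 3·M_4 = 6(Δ_3 - Δ_2) = -36
Clamped end conditions give two more equations: 2h_0·M_0 + h_0·M_1 = 6(Δ_0 - s'(1)) = -18 and h_3·M_3 + 2h_3·M_4 = 6(s'(9) - Δ_3) = 12.
Hence M_0 = -695/108, M_1 = -277/54, M_2 = 989/108, M_3 = -425/54, M_4 = 641/108.
On [5, 6], s(t) = 1 + 115/27·(t - 5) + 989/216·(t - 5)² - 613/216·(t - 5)³.
With (t - 5) = 2/3: s(17/3) = 7339/1458.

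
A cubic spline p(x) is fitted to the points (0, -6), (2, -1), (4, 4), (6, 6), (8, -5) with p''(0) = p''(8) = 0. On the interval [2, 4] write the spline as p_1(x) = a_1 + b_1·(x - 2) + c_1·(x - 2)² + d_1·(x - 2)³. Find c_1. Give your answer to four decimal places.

-0.0134

Put M_i = p'' at the i-th knot. Here h = (2, 2, 2, 2) and Δ = (5/2, 5/2, 1, -11/2), so the interior equations h_(i-1)·M_(i-1) + 2(h_(i-1)+h_i)·M_i + h_i·M_(i+1) = 6(Δ_i − Δ_(i-1)) read
  2·M_0 + 8·M_1 + 2·M_2 = 6(Δ_1 - Δ_0) = 0
  2·M_1 + 8·M_2 + 2·M_3 = 6(Δ_2 - Δ_1) = -9
  2·M_2 + 8·M_3 + 2·M_4 = 6(Δ_3 - Δ_2) = -39
Natural end conditions: M_0 = M_4 = 0.
Forward elimination and back-substitution give M_0 = 0, M_1 = -3/112, M_2 = 3/28, M_3 = -549/112, M_4 = 0.
On [2, 4], with p_1(x) = a_1 + b_1·(x - 2) + c_1·(x - 2)² + d_1·(x - 2)³: c_1 = M_1/2 = -3/224, d_1 = (M_2 - M_1)/(6h_1) = 5/448, b_1 = Δ_1 - h_1(2M_1 + M_2)/6 = 139/56.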